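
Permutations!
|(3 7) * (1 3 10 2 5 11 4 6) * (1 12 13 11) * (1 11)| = 11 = |(1 3 7 10 2 5 11 4 6 12 13)|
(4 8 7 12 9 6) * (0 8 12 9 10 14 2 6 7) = (0 8)(2 6 4 12 10 14)(7 9) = [8, 1, 6, 3, 12, 5, 4, 9, 0, 7, 14, 11, 10, 13, 2]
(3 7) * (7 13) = (3 13 7) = [0, 1, 2, 13, 4, 5, 6, 3, 8, 9, 10, 11, 12, 7]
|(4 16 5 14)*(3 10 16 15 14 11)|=15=|(3 10 16 5 11)(4 15 14)|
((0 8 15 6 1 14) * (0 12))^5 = (0 14 6 8 12 1 15)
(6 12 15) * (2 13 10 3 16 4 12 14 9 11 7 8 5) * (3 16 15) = (2 13 10 16 4 12 3 15 6 14 9 11 7 8 5) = [0, 1, 13, 15, 12, 2, 14, 8, 5, 11, 16, 7, 3, 10, 9, 6, 4]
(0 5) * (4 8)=(0 5)(4 8)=[5, 1, 2, 3, 8, 0, 6, 7, 4]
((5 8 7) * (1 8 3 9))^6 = (9)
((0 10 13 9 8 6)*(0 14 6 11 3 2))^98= ((0 10 13 9 8 11 3 2)(6 14))^98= (14)(0 13 8 3)(2 10 9 11)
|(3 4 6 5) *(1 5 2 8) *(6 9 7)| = |(1 5 3 4 9 7 6 2 8)| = 9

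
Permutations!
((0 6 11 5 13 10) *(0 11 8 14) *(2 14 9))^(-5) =((0 6 8 9 2 14)(5 13 10 11))^(-5) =(0 6 8 9 2 14)(5 11 10 13)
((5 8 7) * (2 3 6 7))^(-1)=((2 3 6 7 5 8))^(-1)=(2 8 5 7 6 3)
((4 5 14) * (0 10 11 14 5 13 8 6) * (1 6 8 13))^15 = (0 10 11 14 4 1 6)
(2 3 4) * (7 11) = [0, 1, 3, 4, 2, 5, 6, 11, 8, 9, 10, 7] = (2 3 4)(7 11)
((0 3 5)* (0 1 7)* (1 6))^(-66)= (7)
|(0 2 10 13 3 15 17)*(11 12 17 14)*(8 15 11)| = |(0 2 10 13 3 11 12 17)(8 15 14)| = 24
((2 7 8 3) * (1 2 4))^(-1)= (1 4 3 8 7 2)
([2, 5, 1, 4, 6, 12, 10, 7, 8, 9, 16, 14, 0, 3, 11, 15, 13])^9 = (0 12 5 1 2)(3 10)(4 16)(6 13)(11 14)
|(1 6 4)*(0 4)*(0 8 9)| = |(0 4 1 6 8 9)| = 6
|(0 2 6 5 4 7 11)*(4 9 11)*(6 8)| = 14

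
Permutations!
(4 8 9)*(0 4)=(0 4 8 9)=[4, 1, 2, 3, 8, 5, 6, 7, 9, 0]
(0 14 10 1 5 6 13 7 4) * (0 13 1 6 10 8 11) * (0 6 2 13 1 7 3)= [14, 5, 13, 0, 1, 10, 7, 4, 11, 9, 2, 6, 12, 3, 8]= (0 14 8 11 6 7 4 1 5 10 2 13 3)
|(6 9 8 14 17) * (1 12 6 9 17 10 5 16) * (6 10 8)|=|(1 12 10 5 16)(6 17 9)(8 14)|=30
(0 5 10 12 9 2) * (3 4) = [5, 1, 0, 4, 3, 10, 6, 7, 8, 2, 12, 11, 9] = (0 5 10 12 9 2)(3 4)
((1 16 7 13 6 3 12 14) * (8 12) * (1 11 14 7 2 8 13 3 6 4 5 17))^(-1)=(1 17 5 4 13 3 7 12 8 2 16)(11 14)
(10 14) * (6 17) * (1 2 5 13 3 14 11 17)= [0, 2, 5, 14, 4, 13, 1, 7, 8, 9, 11, 17, 12, 3, 10, 15, 16, 6]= (1 2 5 13 3 14 10 11 17 6)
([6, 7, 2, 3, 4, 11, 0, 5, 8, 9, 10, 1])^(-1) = (0 6)(1 11 5 7)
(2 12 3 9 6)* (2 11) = (2 12 3 9 6 11) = [0, 1, 12, 9, 4, 5, 11, 7, 8, 6, 10, 2, 3]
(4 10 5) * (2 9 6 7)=(2 9 6 7)(4 10 5)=[0, 1, 9, 3, 10, 4, 7, 2, 8, 6, 5]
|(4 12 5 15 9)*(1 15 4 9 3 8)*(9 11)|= 12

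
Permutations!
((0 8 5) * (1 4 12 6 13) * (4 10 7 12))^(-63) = (1 12)(6 10)(7 13)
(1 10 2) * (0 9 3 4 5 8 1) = (0 9 3 4 5 8 1 10 2) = [9, 10, 0, 4, 5, 8, 6, 7, 1, 3, 2]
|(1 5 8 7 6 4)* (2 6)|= 7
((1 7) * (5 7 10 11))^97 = (1 11 7 10 5) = ((1 10 11 5 7))^97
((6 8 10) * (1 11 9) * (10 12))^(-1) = ((1 11 9)(6 8 12 10))^(-1) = (1 9 11)(6 10 12 8)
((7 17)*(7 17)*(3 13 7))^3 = ((17)(3 13 7))^3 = (17)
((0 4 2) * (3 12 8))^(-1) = (0 2 4)(3 8 12)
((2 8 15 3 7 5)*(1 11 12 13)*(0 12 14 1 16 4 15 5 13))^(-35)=((0 12)(1 11 14)(2 8 5)(3 7 13 16 4 15))^(-35)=(0 12)(1 11 14)(2 8 5)(3 7 13 16 4 15)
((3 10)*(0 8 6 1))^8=((0 8 6 1)(3 10))^8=(10)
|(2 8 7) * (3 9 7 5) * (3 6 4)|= |(2 8 5 6 4 3 9 7)|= 8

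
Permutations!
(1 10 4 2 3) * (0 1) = [1, 10, 3, 0, 2, 5, 6, 7, 8, 9, 4] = (0 1 10 4 2 3)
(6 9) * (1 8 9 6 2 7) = (1 8 9 2 7) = [0, 8, 7, 3, 4, 5, 6, 1, 9, 2]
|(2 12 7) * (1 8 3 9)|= |(1 8 3 9)(2 12 7)|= 12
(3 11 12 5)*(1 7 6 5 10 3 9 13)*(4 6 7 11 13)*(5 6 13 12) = (1 11 5 9 4 13)(3 12 10) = [0, 11, 2, 12, 13, 9, 6, 7, 8, 4, 3, 5, 10, 1]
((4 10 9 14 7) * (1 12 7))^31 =(1 4 14 7 9 12 10)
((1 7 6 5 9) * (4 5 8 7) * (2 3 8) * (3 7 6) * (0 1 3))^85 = ((0 1 4 5 9 3 8 6 2 7))^85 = (0 3)(1 8)(2 5)(4 6)(7 9)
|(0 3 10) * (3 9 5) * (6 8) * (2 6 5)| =8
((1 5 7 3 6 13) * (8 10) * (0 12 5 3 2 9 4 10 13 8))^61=((0 12 5 7 2 9 4 10)(1 3 6 8 13))^61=(0 9 5 10 2 12 4 7)(1 3 6 8 13)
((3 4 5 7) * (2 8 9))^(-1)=((2 8 9)(3 4 5 7))^(-1)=(2 9 8)(3 7 5 4)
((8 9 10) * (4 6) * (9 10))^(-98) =((4 6)(8 10))^(-98) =(10)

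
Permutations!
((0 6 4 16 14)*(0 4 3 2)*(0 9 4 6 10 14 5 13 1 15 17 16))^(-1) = (0 4 9 2 3 6 14 10)(1 13 5 16 17 15)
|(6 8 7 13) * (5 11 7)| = 6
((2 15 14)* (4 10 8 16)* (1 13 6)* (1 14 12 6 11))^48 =(16)(2 6 15 14 12)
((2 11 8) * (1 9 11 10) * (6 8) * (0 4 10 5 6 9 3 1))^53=(0 10 4)(1 3)(2 5 6 8)(9 11)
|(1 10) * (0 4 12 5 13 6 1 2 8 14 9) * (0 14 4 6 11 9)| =13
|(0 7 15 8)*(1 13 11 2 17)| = 20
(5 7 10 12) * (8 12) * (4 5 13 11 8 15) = [0, 1, 2, 3, 5, 7, 6, 10, 12, 9, 15, 8, 13, 11, 14, 4] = (4 5 7 10 15)(8 12 13 11)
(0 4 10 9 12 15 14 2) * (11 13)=(0 4 10 9 12 15 14 2)(11 13)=[4, 1, 0, 3, 10, 5, 6, 7, 8, 12, 9, 13, 15, 11, 2, 14]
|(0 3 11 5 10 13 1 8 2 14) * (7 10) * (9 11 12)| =13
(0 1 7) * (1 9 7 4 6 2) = [9, 4, 1, 3, 6, 5, 2, 0, 8, 7] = (0 9 7)(1 4 6 2)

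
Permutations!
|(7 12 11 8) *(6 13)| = 4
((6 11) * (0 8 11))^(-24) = (11)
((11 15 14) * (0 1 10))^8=((0 1 10)(11 15 14))^8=(0 10 1)(11 14 15)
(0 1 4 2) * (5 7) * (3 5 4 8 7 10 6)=(0 1 8 7 4 2)(3 5 10 6)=[1, 8, 0, 5, 2, 10, 3, 4, 7, 9, 6]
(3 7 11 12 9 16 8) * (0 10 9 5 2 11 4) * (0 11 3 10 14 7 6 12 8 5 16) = (0 14 7 4 11 8 10 9)(2 3 6 12 16 5) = [14, 1, 3, 6, 11, 2, 12, 4, 10, 0, 9, 8, 16, 13, 7, 15, 5]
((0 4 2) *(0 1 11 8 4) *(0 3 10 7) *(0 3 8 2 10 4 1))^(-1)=(0 2 11 1 8)(3 7 10 4)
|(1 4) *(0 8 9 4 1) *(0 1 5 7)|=7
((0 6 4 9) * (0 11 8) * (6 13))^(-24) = ((0 13 6 4 9 11 8))^(-24) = (0 9 13 11 6 8 4)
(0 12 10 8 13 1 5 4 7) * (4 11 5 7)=[12, 7, 2, 3, 4, 11, 6, 0, 13, 9, 8, 5, 10, 1]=(0 12 10 8 13 1 7)(5 11)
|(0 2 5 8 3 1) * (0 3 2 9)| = 6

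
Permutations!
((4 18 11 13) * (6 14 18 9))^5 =((4 9 6 14 18 11 13))^5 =(4 11 14 9 13 18 6)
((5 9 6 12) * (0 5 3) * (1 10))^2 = (0 9 12)(3 5 6) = ((0 5 9 6 12 3)(1 10))^2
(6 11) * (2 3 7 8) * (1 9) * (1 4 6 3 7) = [0, 9, 7, 1, 6, 5, 11, 8, 2, 4, 10, 3] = (1 9 4 6 11 3)(2 7 8)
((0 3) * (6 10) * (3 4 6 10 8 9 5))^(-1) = (10)(0 3 5 9 8 6 4)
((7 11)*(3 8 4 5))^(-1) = ((3 8 4 5)(7 11))^(-1) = (3 5 4 8)(7 11)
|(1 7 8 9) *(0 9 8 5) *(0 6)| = 6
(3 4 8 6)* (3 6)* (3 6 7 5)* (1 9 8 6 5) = (1 9 8 5 3 4 6 7) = [0, 9, 2, 4, 6, 3, 7, 1, 5, 8]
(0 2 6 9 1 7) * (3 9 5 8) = (0 2 6 5 8 3 9 1 7) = [2, 7, 6, 9, 4, 8, 5, 0, 3, 1]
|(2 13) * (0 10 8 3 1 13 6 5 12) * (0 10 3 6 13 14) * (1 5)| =|(0 3 5 12 10 8 6 1 14)(2 13)| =18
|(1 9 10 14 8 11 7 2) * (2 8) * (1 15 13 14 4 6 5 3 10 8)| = 20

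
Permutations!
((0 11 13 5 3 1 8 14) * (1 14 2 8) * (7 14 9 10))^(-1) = (0 14 7 10 9 3 5 13 11)(2 8)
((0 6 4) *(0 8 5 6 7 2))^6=((0 7 2)(4 8 5 6))^6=(4 5)(6 8)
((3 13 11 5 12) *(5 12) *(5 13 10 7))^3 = (3 5 12 7 11 10 13)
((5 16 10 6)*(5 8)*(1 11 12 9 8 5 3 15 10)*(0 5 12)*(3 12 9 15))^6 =(0 5 16 1 11)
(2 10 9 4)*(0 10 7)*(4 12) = [10, 1, 7, 3, 2, 5, 6, 0, 8, 12, 9, 11, 4] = (0 10 9 12 4 2 7)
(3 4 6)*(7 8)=(3 4 6)(7 8)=[0, 1, 2, 4, 6, 5, 3, 8, 7]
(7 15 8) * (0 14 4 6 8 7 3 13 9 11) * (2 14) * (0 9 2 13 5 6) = (0 13 2 14 4)(3 5 6 8)(7 15)(9 11) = [13, 1, 14, 5, 0, 6, 8, 15, 3, 11, 10, 9, 12, 2, 4, 7]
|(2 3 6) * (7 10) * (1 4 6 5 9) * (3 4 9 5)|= |(1 9)(2 4 6)(7 10)|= 6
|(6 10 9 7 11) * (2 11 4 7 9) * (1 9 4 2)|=8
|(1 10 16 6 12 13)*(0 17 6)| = |(0 17 6 12 13 1 10 16)| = 8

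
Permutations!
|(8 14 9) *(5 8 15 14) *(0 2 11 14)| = 6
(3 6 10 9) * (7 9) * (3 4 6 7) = (3 7 9 4 6 10) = [0, 1, 2, 7, 6, 5, 10, 9, 8, 4, 3]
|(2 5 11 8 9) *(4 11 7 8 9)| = 7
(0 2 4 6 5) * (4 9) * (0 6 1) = [2, 0, 9, 3, 1, 6, 5, 7, 8, 4] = (0 2 9 4 1)(5 6)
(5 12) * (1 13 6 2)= [0, 13, 1, 3, 4, 12, 2, 7, 8, 9, 10, 11, 5, 6]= (1 13 6 2)(5 12)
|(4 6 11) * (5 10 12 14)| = 12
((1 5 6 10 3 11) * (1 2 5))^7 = ((2 5 6 10 3 11))^7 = (2 5 6 10 3 11)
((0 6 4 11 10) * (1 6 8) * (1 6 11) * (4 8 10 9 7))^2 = (1 9 4 11 7)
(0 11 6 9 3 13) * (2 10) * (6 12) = [11, 1, 10, 13, 4, 5, 9, 7, 8, 3, 2, 12, 6, 0] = (0 11 12 6 9 3 13)(2 10)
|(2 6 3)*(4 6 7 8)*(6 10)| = 7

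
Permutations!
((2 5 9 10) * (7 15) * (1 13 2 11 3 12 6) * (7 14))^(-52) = (1 12 11 9 2)(3 10 5 13 6)(7 14 15)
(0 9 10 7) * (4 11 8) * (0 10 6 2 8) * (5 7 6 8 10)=[9, 1, 10, 3, 11, 7, 2, 5, 4, 8, 6, 0]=(0 9 8 4 11)(2 10 6)(5 7)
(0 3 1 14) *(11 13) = [3, 14, 2, 1, 4, 5, 6, 7, 8, 9, 10, 13, 12, 11, 0] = (0 3 1 14)(11 13)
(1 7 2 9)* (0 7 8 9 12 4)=(0 7 2 12 4)(1 8 9)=[7, 8, 12, 3, 0, 5, 6, 2, 9, 1, 10, 11, 4]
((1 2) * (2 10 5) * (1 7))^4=((1 10 5 2 7))^4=(1 7 2 5 10)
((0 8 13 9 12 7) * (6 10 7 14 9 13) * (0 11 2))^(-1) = ((0 8 6 10 7 11 2)(9 12 14))^(-1) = (0 2 11 7 10 6 8)(9 14 12)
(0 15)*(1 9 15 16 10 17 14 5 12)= (0 16 10 17 14 5 12 1 9 15)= [16, 9, 2, 3, 4, 12, 6, 7, 8, 15, 17, 11, 1, 13, 5, 0, 10, 14]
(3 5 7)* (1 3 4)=(1 3 5 7 4)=[0, 3, 2, 5, 1, 7, 6, 4]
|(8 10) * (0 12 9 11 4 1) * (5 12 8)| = 9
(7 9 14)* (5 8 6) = (5 8 6)(7 9 14) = [0, 1, 2, 3, 4, 8, 5, 9, 6, 14, 10, 11, 12, 13, 7]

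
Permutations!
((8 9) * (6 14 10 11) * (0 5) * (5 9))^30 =((0 9 8 5)(6 14 10 11))^30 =(0 8)(5 9)(6 10)(11 14)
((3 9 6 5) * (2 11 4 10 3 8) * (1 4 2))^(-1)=(1 8 5 6 9 3 10 4)(2 11)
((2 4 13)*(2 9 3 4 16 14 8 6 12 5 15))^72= ((2 16 14 8 6 12 5 15)(3 4 13 9))^72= (16)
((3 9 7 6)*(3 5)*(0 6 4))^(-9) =((0 6 5 3 9 7 4))^(-9) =(0 7 3 6 4 9 5)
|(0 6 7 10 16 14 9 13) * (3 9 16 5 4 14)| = |(0 6 7 10 5 4 14 16 3 9 13)| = 11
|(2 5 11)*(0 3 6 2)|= 6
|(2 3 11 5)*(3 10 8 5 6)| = |(2 10 8 5)(3 11 6)| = 12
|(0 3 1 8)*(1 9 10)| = |(0 3 9 10 1 8)| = 6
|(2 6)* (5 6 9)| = |(2 9 5 6)| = 4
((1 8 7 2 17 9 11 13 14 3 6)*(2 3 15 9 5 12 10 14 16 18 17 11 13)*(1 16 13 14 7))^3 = (1 8)(2 11)(3 18 12)(5 7 16)(6 17 10)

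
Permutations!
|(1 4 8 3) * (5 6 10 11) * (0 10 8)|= |(0 10 11 5 6 8 3 1 4)|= 9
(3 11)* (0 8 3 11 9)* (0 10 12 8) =(3 9 10 12 8) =[0, 1, 2, 9, 4, 5, 6, 7, 3, 10, 12, 11, 8]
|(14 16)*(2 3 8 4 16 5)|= |(2 3 8 4 16 14 5)|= 7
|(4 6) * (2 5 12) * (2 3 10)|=10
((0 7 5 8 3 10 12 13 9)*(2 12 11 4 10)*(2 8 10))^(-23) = ((0 7 5 10 11 4 2 12 13 9)(3 8))^(-23) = (0 12 11 7 13 4 5 9 2 10)(3 8)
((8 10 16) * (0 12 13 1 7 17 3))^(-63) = (17)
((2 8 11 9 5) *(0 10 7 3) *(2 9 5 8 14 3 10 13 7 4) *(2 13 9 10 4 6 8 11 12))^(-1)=(0 3 14 2 12 8 6 10 5 11 9)(4 7 13)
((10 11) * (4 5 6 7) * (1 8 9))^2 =((1 8 9)(4 5 6 7)(10 11))^2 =(11)(1 9 8)(4 6)(5 7)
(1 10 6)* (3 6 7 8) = (1 10 7 8 3 6) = [0, 10, 2, 6, 4, 5, 1, 8, 3, 9, 7]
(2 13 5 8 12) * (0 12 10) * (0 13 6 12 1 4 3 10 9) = [1, 4, 6, 10, 3, 8, 12, 7, 9, 0, 13, 11, 2, 5] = (0 1 4 3 10 13 5 8 9)(2 6 12)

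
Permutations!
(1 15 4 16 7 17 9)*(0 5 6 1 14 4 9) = (0 5 6 1 15 9 14 4 16 7 17) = [5, 15, 2, 3, 16, 6, 1, 17, 8, 14, 10, 11, 12, 13, 4, 9, 7, 0]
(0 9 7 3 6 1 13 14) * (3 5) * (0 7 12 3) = (0 9 12 3 6 1 13 14 7 5) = [9, 13, 2, 6, 4, 0, 1, 5, 8, 12, 10, 11, 3, 14, 7]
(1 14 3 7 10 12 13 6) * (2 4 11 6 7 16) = (1 14 3 16 2 4 11 6)(7 10 12 13) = [0, 14, 4, 16, 11, 5, 1, 10, 8, 9, 12, 6, 13, 7, 3, 15, 2]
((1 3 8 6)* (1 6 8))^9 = ((8)(1 3))^9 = (8)(1 3)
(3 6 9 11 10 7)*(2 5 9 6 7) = (2 5 9 11 10)(3 7) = [0, 1, 5, 7, 4, 9, 6, 3, 8, 11, 2, 10]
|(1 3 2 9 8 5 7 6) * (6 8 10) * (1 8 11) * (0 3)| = 11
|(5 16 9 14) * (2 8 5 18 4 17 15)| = 10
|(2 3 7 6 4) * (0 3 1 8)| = |(0 3 7 6 4 2 1 8)| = 8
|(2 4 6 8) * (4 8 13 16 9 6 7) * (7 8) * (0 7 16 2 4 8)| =20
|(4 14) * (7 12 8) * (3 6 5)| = |(3 6 5)(4 14)(7 12 8)| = 6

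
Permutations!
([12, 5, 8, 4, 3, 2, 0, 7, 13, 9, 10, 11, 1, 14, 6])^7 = (0 14 8 5 12 6 13 2 1)(3 4)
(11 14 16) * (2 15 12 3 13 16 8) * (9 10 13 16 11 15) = (2 9 10 13 11 14 8)(3 16 15 12) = [0, 1, 9, 16, 4, 5, 6, 7, 2, 10, 13, 14, 3, 11, 8, 12, 15]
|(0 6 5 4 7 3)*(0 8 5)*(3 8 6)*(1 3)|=|(0 1 3 6)(4 7 8 5)|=4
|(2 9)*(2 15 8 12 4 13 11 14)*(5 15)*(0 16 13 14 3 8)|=|(0 16 13 11 3 8 12 4 14 2 9 5 15)|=13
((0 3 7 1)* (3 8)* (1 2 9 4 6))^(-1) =(0 1 6 4 9 2 7 3 8)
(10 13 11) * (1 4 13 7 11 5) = (1 4 13 5)(7 11 10) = [0, 4, 2, 3, 13, 1, 6, 11, 8, 9, 7, 10, 12, 5]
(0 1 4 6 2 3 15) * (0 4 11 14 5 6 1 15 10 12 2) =(0 15 4 1 11 14 5 6)(2 3 10 12) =[15, 11, 3, 10, 1, 6, 0, 7, 8, 9, 12, 14, 2, 13, 5, 4]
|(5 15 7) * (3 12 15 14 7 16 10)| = 15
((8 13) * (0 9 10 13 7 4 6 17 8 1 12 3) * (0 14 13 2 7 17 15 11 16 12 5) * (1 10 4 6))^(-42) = ((0 9 4 1 5)(2 7 6 15 11 16 12 3 14 13 10)(8 17))^(-42) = (17)(0 1 9 5 4)(2 6 11 12 14 10 7 15 16 3 13)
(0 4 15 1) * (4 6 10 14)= (0 6 10 14 4 15 1)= [6, 0, 2, 3, 15, 5, 10, 7, 8, 9, 14, 11, 12, 13, 4, 1]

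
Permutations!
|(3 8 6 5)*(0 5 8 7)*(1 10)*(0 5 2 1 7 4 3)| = |(0 2 1 10 7 5)(3 4)(6 8)| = 6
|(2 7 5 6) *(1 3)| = 4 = |(1 3)(2 7 5 6)|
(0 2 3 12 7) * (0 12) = [2, 1, 3, 0, 4, 5, 6, 12, 8, 9, 10, 11, 7] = (0 2 3)(7 12)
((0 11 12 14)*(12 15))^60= (15)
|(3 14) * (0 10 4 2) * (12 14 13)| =|(0 10 4 2)(3 13 12 14)| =4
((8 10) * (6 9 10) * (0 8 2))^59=(0 2 10 9 6 8)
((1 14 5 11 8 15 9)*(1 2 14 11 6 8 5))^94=(1 8 14 6 2 5 9 11 15)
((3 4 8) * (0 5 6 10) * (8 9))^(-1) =((0 5 6 10)(3 4 9 8))^(-1) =(0 10 6 5)(3 8 9 4)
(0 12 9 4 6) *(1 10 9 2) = (0 12 2 1 10 9 4 6) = [12, 10, 1, 3, 6, 5, 0, 7, 8, 4, 9, 11, 2]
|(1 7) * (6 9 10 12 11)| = 10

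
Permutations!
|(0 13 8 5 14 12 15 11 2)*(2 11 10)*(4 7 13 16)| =12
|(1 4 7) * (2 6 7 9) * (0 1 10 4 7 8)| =9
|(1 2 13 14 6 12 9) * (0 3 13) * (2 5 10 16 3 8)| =30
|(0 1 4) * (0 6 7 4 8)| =3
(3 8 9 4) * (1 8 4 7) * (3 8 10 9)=[0, 10, 2, 4, 8, 5, 6, 1, 3, 7, 9]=(1 10 9 7)(3 4 8)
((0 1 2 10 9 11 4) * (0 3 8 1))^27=(1 9 3 2 11 8 10 4)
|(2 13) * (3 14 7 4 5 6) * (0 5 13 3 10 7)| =10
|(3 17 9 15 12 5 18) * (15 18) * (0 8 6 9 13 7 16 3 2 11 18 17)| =9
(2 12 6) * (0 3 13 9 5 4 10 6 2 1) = [3, 0, 12, 13, 10, 4, 1, 7, 8, 5, 6, 11, 2, 9] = (0 3 13 9 5 4 10 6 1)(2 12)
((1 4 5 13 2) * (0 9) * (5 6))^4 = (1 13 6)(2 5 4)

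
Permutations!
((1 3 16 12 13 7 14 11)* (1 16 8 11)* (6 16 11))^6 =((1 3 8 6 16 12 13 7 14))^6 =(1 13 6)(3 7 16)(8 14 12)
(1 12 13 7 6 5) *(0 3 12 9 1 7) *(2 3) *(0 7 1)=(0 2 3 12 13 7 6 5 1 9)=[2, 9, 3, 12, 4, 1, 5, 6, 8, 0, 10, 11, 13, 7]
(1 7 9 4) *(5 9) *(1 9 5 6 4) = (1 7 6 4 9) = [0, 7, 2, 3, 9, 5, 4, 6, 8, 1]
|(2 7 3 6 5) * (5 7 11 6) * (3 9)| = 7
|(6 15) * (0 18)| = 2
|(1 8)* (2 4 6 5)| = |(1 8)(2 4 6 5)| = 4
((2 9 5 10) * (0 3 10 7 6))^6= ((0 3 10 2 9 5 7 6))^6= (0 7 9 10)(2 3 6 5)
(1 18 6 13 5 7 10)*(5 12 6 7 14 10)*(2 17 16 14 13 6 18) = (1 2 17 16 14 10)(5 13 12 18 7) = [0, 2, 17, 3, 4, 13, 6, 5, 8, 9, 1, 11, 18, 12, 10, 15, 14, 16, 7]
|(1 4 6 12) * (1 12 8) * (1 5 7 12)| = |(1 4 6 8 5 7 12)| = 7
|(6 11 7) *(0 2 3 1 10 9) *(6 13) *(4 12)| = |(0 2 3 1 10 9)(4 12)(6 11 7 13)| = 12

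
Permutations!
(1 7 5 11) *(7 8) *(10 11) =(1 8 7 5 10 11) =[0, 8, 2, 3, 4, 10, 6, 5, 7, 9, 11, 1]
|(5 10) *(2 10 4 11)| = 5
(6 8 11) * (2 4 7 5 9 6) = (2 4 7 5 9 6 8 11) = [0, 1, 4, 3, 7, 9, 8, 5, 11, 6, 10, 2]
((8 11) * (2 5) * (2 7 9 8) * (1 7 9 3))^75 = ((1 7 3)(2 5 9 8 11))^75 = (11)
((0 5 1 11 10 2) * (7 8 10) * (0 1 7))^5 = ((0 5 7 8 10 2 1 11))^5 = (0 2 7 11 10 5 1 8)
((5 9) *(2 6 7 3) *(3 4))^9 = ((2 6 7 4 3)(5 9))^9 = (2 3 4 7 6)(5 9)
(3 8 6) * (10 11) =(3 8 6)(10 11) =[0, 1, 2, 8, 4, 5, 3, 7, 6, 9, 11, 10]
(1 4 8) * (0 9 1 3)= (0 9 1 4 8 3)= [9, 4, 2, 0, 8, 5, 6, 7, 3, 1]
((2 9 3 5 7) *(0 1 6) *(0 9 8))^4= (0 3 8 9 2 6 7 1 5)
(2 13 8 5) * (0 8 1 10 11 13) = (0 8 5 2)(1 10 11 13) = [8, 10, 0, 3, 4, 2, 6, 7, 5, 9, 11, 13, 12, 1]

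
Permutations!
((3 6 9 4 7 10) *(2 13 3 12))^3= (2 6 7)(3 4 12)(9 10 13)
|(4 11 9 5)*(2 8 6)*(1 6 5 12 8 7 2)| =6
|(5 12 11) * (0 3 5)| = 5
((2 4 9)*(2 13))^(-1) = (2 13 9 4)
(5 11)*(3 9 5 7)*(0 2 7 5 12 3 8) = (0 2 7 8)(3 9 12)(5 11) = [2, 1, 7, 9, 4, 11, 6, 8, 0, 12, 10, 5, 3]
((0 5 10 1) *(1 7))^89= (0 1 7 10 5)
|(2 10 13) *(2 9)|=4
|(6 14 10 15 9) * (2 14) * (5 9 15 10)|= |(15)(2 14 5 9 6)|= 5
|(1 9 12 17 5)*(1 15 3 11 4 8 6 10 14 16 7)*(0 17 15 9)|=|(0 17 5 9 12 15 3 11 4 8 6 10 14 16 7 1)|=16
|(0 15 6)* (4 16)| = 6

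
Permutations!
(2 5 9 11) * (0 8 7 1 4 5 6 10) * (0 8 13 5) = (0 13 5 9 11 2 6 10 8 7 1 4) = [13, 4, 6, 3, 0, 9, 10, 1, 7, 11, 8, 2, 12, 5]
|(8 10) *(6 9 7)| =|(6 9 7)(8 10)| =6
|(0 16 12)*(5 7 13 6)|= |(0 16 12)(5 7 13 6)|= 12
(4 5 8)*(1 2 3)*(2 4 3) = (1 4 5 8 3) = [0, 4, 2, 1, 5, 8, 6, 7, 3]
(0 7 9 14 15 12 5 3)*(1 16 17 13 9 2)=(0 7 2 1 16 17 13 9 14 15 12 5 3)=[7, 16, 1, 0, 4, 3, 6, 2, 8, 14, 10, 11, 5, 9, 15, 12, 17, 13]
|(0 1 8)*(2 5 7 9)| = 12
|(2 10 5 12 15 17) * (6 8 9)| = 6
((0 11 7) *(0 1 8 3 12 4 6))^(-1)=(0 6 4 12 3 8 1 7 11)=((0 11 7 1 8 3 12 4 6))^(-1)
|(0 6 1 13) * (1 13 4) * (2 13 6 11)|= 4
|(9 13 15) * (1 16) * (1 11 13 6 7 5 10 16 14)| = 18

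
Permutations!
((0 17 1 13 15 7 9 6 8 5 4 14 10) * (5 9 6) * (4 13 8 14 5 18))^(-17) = (0 6 13 18 1 10 7 5 9 17 14 15 4 8)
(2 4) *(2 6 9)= (2 4 6 9)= [0, 1, 4, 3, 6, 5, 9, 7, 8, 2]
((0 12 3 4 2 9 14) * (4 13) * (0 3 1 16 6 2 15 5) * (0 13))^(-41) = (0 6 3 16 14 1 9 12 2)(4 13 5 15)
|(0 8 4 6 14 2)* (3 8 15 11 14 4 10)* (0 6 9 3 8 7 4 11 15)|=|(15)(2 6 11 14)(3 7 4 9)(8 10)|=4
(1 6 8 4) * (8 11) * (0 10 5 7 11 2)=(0 10 5 7 11 8 4 1 6 2)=[10, 6, 0, 3, 1, 7, 2, 11, 4, 9, 5, 8]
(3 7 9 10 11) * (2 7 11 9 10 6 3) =(2 7 10 9 6 3 11) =[0, 1, 7, 11, 4, 5, 3, 10, 8, 6, 9, 2]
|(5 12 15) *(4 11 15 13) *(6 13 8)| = 8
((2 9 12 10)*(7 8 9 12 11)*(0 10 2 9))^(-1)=(0 8 7 11 9 10)(2 12)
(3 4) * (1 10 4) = [0, 10, 2, 1, 3, 5, 6, 7, 8, 9, 4] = (1 10 4 3)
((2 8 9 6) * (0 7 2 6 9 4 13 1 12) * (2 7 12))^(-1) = (0 12)(1 13 4 8 2)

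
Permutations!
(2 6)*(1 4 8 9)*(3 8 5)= [0, 4, 6, 8, 5, 3, 2, 7, 9, 1]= (1 4 5 3 8 9)(2 6)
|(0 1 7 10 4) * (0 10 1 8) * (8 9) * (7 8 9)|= |(0 7 1 8)(4 10)|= 4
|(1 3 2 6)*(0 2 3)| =|(0 2 6 1)| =4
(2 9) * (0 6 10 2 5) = [6, 1, 9, 3, 4, 0, 10, 7, 8, 5, 2] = (0 6 10 2 9 5)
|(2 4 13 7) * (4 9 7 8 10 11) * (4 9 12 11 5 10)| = 30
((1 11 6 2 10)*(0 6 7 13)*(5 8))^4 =(0 1)(2 7)(6 11)(10 13)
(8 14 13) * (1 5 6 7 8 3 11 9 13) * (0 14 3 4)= (0 14 1 5 6 7 8 3 11 9 13 4)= [14, 5, 2, 11, 0, 6, 7, 8, 3, 13, 10, 9, 12, 4, 1]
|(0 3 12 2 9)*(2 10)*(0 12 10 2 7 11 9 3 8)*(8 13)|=|(0 13 8)(2 3 10 7 11 9 12)|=21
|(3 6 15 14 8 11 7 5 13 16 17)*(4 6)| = 12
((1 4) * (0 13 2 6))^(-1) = ((0 13 2 6)(1 4))^(-1) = (0 6 2 13)(1 4)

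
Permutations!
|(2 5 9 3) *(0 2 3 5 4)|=6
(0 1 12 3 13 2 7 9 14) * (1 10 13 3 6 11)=(0 10 13 2 7 9 14)(1 12 6 11)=[10, 12, 7, 3, 4, 5, 11, 9, 8, 14, 13, 1, 6, 2, 0]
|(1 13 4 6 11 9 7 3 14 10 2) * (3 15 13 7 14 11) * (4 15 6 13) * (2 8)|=30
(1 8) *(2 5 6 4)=[0, 8, 5, 3, 2, 6, 4, 7, 1]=(1 8)(2 5 6 4)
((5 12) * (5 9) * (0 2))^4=((0 2)(5 12 9))^4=(5 12 9)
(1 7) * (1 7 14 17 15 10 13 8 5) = (1 14 17 15 10 13 8 5) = [0, 14, 2, 3, 4, 1, 6, 7, 5, 9, 13, 11, 12, 8, 17, 10, 16, 15]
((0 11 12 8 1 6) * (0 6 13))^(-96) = (13)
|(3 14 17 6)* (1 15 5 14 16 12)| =|(1 15 5 14 17 6 3 16 12)| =9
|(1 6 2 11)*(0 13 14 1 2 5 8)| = |(0 13 14 1 6 5 8)(2 11)| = 14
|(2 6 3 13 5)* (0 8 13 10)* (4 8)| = 9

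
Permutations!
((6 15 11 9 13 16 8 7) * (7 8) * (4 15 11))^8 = ((4 15)(6 11 9 13 16 7))^8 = (6 9 16)(7 11 13)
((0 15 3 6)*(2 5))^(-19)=(0 15 3 6)(2 5)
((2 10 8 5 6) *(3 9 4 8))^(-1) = (2 6 5 8 4 9 3 10)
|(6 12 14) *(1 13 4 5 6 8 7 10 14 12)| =20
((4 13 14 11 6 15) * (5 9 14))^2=((4 13 5 9 14 11 6 15))^2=(4 5 14 6)(9 11 15 13)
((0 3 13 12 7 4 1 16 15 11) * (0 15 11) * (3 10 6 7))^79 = (0 11 1 7 10 15 16 4 6)(3 13 12)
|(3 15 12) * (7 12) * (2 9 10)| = 12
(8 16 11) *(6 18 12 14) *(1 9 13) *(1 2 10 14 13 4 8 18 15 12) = (1 9 4 8 16 11 18)(2 10 14 6 15 12 13) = [0, 9, 10, 3, 8, 5, 15, 7, 16, 4, 14, 18, 13, 2, 6, 12, 11, 17, 1]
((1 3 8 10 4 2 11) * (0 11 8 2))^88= (11)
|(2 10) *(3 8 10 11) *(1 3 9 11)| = |(1 3 8 10 2)(9 11)| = 10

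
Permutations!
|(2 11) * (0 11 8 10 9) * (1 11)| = 7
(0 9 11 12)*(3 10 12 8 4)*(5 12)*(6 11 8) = [9, 1, 2, 10, 3, 12, 11, 7, 4, 8, 5, 6, 0] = (0 9 8 4 3 10 5 12)(6 11)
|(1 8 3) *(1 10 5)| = |(1 8 3 10 5)| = 5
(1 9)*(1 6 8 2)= (1 9 6 8 2)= [0, 9, 1, 3, 4, 5, 8, 7, 2, 6]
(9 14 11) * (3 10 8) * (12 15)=(3 10 8)(9 14 11)(12 15)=[0, 1, 2, 10, 4, 5, 6, 7, 3, 14, 8, 9, 15, 13, 11, 12]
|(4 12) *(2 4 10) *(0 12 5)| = |(0 12 10 2 4 5)| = 6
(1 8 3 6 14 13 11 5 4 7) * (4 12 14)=(1 8 3 6 4 7)(5 12 14 13 11)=[0, 8, 2, 6, 7, 12, 4, 1, 3, 9, 10, 5, 14, 11, 13]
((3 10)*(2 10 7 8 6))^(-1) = ((2 10 3 7 8 6))^(-1) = (2 6 8 7 3 10)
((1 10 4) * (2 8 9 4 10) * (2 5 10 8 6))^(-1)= ((1 5 10 8 9 4)(2 6))^(-1)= (1 4 9 8 10 5)(2 6)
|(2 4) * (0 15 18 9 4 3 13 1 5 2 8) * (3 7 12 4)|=|(0 15 18 9 3 13 1 5 2 7 12 4 8)|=13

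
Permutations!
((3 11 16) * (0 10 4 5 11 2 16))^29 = (0 11 5 4 10)(2 3 16) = ((0 10 4 5 11)(2 16 3))^29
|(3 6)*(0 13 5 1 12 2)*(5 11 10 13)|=|(0 5 1 12 2)(3 6)(10 13 11)|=30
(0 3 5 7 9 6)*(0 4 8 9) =[3, 1, 2, 5, 8, 7, 4, 0, 9, 6] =(0 3 5 7)(4 8 9 6)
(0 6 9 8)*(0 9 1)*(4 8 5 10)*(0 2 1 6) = (1 2)(4 8 9 5 10) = [0, 2, 1, 3, 8, 10, 6, 7, 9, 5, 4]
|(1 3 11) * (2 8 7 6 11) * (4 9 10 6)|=10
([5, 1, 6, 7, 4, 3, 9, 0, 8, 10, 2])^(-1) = (0 7 3 5)(2 10 9 6)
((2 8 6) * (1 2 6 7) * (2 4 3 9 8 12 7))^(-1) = (1 7 12 2 8 9 3 4)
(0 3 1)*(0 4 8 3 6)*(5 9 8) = (0 6)(1 4 5 9 8 3) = [6, 4, 2, 1, 5, 9, 0, 7, 3, 8]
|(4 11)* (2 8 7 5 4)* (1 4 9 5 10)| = |(1 4 11 2 8 7 10)(5 9)| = 14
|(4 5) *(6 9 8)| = 6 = |(4 5)(6 9 8)|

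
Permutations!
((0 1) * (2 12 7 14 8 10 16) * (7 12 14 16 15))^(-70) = ((0 1)(2 14 8 10 15 7 16))^(-70) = (16)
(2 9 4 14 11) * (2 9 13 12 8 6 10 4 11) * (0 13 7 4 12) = (0 13)(2 7 4 14)(6 10 12 8)(9 11) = [13, 1, 7, 3, 14, 5, 10, 4, 6, 11, 12, 9, 8, 0, 2]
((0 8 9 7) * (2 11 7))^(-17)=(0 8 9 2 11 7)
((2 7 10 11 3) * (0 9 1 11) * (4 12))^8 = ((0 9 1 11 3 2 7 10)(4 12))^8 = (12)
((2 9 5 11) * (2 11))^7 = (11)(2 9 5)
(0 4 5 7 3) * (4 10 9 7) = [10, 1, 2, 0, 5, 4, 6, 3, 8, 7, 9] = (0 10 9 7 3)(4 5)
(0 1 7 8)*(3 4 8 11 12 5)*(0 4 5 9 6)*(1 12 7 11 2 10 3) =(0 12 9 6)(1 11 7 2 10 3 5)(4 8) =[12, 11, 10, 5, 8, 1, 0, 2, 4, 6, 3, 7, 9]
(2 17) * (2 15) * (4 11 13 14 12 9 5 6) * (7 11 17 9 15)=(2 9 5 6 4 17 7 11 13 14 12 15)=[0, 1, 9, 3, 17, 6, 4, 11, 8, 5, 10, 13, 15, 14, 12, 2, 16, 7]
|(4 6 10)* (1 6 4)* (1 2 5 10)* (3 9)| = 6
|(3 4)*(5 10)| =2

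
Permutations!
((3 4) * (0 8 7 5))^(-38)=((0 8 7 5)(3 4))^(-38)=(0 7)(5 8)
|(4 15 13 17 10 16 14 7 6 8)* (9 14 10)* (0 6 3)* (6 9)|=30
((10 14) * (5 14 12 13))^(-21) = ((5 14 10 12 13))^(-21) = (5 13 12 10 14)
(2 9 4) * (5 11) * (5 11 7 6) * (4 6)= (11)(2 9 6 5 7 4)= [0, 1, 9, 3, 2, 7, 5, 4, 8, 6, 10, 11]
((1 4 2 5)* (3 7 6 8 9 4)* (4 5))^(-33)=(1 7 8 5 3 6 9)(2 4)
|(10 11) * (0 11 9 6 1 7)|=7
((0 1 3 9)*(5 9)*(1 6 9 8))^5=(0 9 6)(1 3 5 8)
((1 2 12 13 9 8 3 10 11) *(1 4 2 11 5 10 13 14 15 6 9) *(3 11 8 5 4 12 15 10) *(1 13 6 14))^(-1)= (1 12 11 8)(2 4 10 14 15)(3 5 9 6)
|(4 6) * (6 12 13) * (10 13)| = 5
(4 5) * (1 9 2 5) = (1 9 2 5 4) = [0, 9, 5, 3, 1, 4, 6, 7, 8, 2]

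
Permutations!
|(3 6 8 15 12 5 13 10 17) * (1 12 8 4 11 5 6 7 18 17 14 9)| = |(1 12 6 4 11 5 13 10 14 9)(3 7 18 17)(8 15)| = 20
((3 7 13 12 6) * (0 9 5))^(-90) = (13) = ((0 9 5)(3 7 13 12 6))^(-90)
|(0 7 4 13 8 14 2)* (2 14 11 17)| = 8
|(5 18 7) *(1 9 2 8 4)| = 15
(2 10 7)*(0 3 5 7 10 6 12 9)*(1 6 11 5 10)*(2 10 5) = (0 3 5 7 10 1 6 12 9)(2 11) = [3, 6, 11, 5, 4, 7, 12, 10, 8, 0, 1, 2, 9]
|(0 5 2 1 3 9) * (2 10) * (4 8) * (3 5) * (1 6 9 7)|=|(0 3 7 1 5 10 2 6 9)(4 8)|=18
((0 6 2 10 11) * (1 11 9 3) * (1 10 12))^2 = (0 2 1)(3 9 10)(6 12 11)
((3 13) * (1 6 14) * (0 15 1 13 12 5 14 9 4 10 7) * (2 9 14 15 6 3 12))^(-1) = ((0 6 14 13 12 5 15 1 3 2 9 4 10 7))^(-1) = (0 7 10 4 9 2 3 1 15 5 12 13 14 6)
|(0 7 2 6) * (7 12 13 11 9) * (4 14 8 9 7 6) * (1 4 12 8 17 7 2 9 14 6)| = 36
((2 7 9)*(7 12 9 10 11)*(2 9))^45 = ((2 12)(7 10 11))^45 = (2 12)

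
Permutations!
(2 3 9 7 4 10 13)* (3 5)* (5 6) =(2 6 5 3 9 7 4 10 13) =[0, 1, 6, 9, 10, 3, 5, 4, 8, 7, 13, 11, 12, 2]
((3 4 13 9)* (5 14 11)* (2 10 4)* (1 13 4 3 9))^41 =((1 13)(2 10 3)(5 14 11))^41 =(1 13)(2 3 10)(5 11 14)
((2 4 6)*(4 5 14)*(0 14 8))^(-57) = (0 8 5 2 6 4 14)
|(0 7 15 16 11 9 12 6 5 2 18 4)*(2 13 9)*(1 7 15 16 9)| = |(0 15 9 12 6 5 13 1 7 16 11 2 18 4)| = 14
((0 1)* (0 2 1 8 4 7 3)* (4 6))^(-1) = (0 3 7 4 6 8)(1 2)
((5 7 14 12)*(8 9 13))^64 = ((5 7 14 12)(8 9 13))^64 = (14)(8 9 13)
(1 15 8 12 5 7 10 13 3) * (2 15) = (1 2 15 8 12 5 7 10 13 3) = [0, 2, 15, 1, 4, 7, 6, 10, 12, 9, 13, 11, 5, 3, 14, 8]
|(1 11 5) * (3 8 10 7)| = 12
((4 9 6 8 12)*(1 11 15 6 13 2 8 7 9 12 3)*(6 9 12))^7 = (1 3 8 2 13 9 15 11)(4 12 7 6)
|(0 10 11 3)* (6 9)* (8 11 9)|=|(0 10 9 6 8 11 3)|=7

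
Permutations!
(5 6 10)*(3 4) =(3 4)(5 6 10) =[0, 1, 2, 4, 3, 6, 10, 7, 8, 9, 5]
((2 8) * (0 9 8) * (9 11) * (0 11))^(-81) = ((2 11 9 8))^(-81) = (2 8 9 11)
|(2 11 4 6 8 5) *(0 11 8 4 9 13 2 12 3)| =|(0 11 9 13 2 8 5 12 3)(4 6)| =18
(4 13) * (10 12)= (4 13)(10 12)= [0, 1, 2, 3, 13, 5, 6, 7, 8, 9, 12, 11, 10, 4]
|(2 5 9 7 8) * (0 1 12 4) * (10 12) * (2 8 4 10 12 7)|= 6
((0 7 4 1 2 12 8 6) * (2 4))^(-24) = (12)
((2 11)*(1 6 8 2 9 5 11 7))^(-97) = (1 2 6 7 8)(5 9 11)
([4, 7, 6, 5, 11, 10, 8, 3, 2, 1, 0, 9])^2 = [11, 3, 8, 10, 9, 0, 2, 5, 6, 7, 4, 1]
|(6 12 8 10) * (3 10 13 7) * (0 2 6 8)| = |(0 2 6 12)(3 10 8 13 7)| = 20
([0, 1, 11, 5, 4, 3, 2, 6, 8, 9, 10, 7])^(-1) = [0, 1, 6, 5, 4, 3, 7, 11, 8, 9, 10, 2]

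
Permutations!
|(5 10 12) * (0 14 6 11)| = |(0 14 6 11)(5 10 12)| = 12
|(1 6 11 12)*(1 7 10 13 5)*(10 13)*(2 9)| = |(1 6 11 12 7 13 5)(2 9)| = 14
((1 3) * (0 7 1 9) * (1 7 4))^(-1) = ((0 4 1 3 9))^(-1) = (0 9 3 1 4)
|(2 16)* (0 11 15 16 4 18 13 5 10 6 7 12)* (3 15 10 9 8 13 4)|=12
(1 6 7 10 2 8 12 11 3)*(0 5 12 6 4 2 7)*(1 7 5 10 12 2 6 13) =(0 10 5 2 8 13 1 4 6)(3 7 12 11) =[10, 4, 8, 7, 6, 2, 0, 12, 13, 9, 5, 3, 11, 1]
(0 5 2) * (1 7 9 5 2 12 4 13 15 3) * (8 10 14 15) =[2, 7, 0, 1, 13, 12, 6, 9, 10, 5, 14, 11, 4, 8, 15, 3] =(0 2)(1 7 9 5 12 4 13 8 10 14 15 3)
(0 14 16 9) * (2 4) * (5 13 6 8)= (0 14 16 9)(2 4)(5 13 6 8)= [14, 1, 4, 3, 2, 13, 8, 7, 5, 0, 10, 11, 12, 6, 16, 15, 9]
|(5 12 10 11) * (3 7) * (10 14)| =10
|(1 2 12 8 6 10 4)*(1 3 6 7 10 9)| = 10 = |(1 2 12 8 7 10 4 3 6 9)|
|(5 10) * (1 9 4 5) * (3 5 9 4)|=|(1 4 9 3 5 10)|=6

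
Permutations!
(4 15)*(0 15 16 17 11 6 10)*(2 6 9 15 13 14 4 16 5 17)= [13, 1, 6, 3, 5, 17, 10, 7, 8, 15, 0, 9, 12, 14, 4, 16, 2, 11]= (0 13 14 4 5 17 11 9 15 16 2 6 10)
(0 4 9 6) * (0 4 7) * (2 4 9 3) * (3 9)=[7, 1, 4, 2, 9, 5, 3, 0, 8, 6]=(0 7)(2 4 9 6 3)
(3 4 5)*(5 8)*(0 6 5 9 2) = (0 6 5 3 4 8 9 2) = [6, 1, 0, 4, 8, 3, 5, 7, 9, 2]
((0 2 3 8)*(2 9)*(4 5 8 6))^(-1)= ((0 9 2 3 6 4 5 8))^(-1)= (0 8 5 4 6 3 2 9)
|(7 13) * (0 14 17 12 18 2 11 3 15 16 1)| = 22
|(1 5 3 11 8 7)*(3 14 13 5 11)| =12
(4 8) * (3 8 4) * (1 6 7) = [0, 6, 2, 8, 4, 5, 7, 1, 3] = (1 6 7)(3 8)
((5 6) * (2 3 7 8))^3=(2 8 7 3)(5 6)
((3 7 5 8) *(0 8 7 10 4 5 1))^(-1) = (0 1 7 5 4 10 3 8)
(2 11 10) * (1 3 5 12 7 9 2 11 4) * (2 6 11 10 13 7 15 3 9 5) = [0, 9, 4, 2, 1, 12, 11, 5, 8, 6, 10, 13, 15, 7, 14, 3] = (1 9 6 11 13 7 5 12 15 3 2 4)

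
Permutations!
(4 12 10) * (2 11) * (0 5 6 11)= (0 5 6 11 2)(4 12 10)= [5, 1, 0, 3, 12, 6, 11, 7, 8, 9, 4, 2, 10]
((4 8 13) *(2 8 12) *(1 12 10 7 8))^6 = (4 10 7 8 13)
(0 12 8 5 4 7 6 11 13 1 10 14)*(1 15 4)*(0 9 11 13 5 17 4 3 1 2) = [12, 10, 0, 1, 7, 2, 13, 6, 17, 11, 14, 5, 8, 15, 9, 3, 16, 4] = (0 12 8 17 4 7 6 13 15 3 1 10 14 9 11 5 2)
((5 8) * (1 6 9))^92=(1 9 6)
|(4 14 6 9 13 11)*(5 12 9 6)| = |(4 14 5 12 9 13 11)| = 7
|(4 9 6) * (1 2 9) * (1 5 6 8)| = 12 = |(1 2 9 8)(4 5 6)|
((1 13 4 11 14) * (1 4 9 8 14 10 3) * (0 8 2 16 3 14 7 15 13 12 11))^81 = ((0 8 7 15 13 9 2 16 3 1 12 11 10 14 4))^81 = (0 2 10 15 1)(3 4 9 11 7)(8 16 14 13 12)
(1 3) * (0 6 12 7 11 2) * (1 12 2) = (0 6 2)(1 3 12 7 11) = [6, 3, 0, 12, 4, 5, 2, 11, 8, 9, 10, 1, 7]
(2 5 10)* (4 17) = (2 5 10)(4 17) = [0, 1, 5, 3, 17, 10, 6, 7, 8, 9, 2, 11, 12, 13, 14, 15, 16, 4]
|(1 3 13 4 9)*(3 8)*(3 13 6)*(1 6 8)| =6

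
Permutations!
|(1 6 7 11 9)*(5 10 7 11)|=12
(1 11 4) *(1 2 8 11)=(2 8 11 4)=[0, 1, 8, 3, 2, 5, 6, 7, 11, 9, 10, 4]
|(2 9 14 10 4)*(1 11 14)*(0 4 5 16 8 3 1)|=|(0 4 2 9)(1 11 14 10 5 16 8 3)|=8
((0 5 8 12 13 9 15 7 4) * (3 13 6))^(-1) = ((0 5 8 12 6 3 13 9 15 7 4))^(-1) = (0 4 7 15 9 13 3 6 12 8 5)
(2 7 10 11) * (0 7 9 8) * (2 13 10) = (0 7 2 9 8)(10 11 13) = [7, 1, 9, 3, 4, 5, 6, 2, 0, 8, 11, 13, 12, 10]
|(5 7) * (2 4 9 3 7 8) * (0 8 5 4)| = 12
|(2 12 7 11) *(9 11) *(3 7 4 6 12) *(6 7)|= 8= |(2 3 6 12 4 7 9 11)|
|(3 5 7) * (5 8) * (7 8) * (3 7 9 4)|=|(3 9 4)(5 8)|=6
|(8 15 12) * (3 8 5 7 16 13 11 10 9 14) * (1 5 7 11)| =13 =|(1 5 11 10 9 14 3 8 15 12 7 16 13)|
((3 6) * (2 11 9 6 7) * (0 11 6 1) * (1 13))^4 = (0 1 13 9 11) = ((0 11 9 13 1)(2 6 3 7))^4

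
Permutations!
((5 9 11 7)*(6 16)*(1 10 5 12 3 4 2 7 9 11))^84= (16)(1 9 11 5 10)(2 4 3 12 7)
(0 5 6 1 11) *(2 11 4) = (0 5 6 1 4 2 11) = [5, 4, 11, 3, 2, 6, 1, 7, 8, 9, 10, 0]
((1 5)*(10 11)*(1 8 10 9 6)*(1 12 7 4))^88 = (1 7 6 11 8)(4 12 9 10 5)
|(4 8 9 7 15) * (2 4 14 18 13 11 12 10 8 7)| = 12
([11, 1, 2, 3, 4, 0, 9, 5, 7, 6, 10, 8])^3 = [7, 1, 2, 3, 4, 8, 9, 11, 0, 6, 10, 5]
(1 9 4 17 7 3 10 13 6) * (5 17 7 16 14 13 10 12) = (1 9 4 7 3 12 5 17 16 14 13 6) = [0, 9, 2, 12, 7, 17, 1, 3, 8, 4, 10, 11, 5, 6, 13, 15, 14, 16]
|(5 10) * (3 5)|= |(3 5 10)|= 3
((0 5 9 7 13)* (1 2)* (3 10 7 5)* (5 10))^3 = ((0 3 5 9 10 7 13)(1 2))^3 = (0 9 13 5 7 3 10)(1 2)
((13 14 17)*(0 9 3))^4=(0 9 3)(13 14 17)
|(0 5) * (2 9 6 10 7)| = 10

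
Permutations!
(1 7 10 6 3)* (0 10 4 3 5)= [10, 7, 2, 1, 3, 0, 5, 4, 8, 9, 6]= (0 10 6 5)(1 7 4 3)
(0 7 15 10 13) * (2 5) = (0 7 15 10 13)(2 5) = [7, 1, 5, 3, 4, 2, 6, 15, 8, 9, 13, 11, 12, 0, 14, 10]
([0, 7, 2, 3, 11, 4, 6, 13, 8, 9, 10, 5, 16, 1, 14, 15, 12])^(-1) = [0, 13, 2, 3, 5, 11, 6, 1, 8, 9, 10, 4, 16, 7, 14, 15, 12]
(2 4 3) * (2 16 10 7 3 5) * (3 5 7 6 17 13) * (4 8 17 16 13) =(2 8 17 4 7 5)(3 13)(6 16 10) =[0, 1, 8, 13, 7, 2, 16, 5, 17, 9, 6, 11, 12, 3, 14, 15, 10, 4]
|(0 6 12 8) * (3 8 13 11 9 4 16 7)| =11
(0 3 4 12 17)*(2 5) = (0 3 4 12 17)(2 5) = [3, 1, 5, 4, 12, 2, 6, 7, 8, 9, 10, 11, 17, 13, 14, 15, 16, 0]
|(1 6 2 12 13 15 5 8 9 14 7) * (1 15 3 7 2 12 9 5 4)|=|(1 6 12 13 3 7 15 4)(2 9 14)(5 8)|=24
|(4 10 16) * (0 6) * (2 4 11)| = 10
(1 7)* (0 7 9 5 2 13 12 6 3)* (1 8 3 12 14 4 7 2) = (0 2 13 14 4 7 8 3)(1 9 5)(6 12) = [2, 9, 13, 0, 7, 1, 12, 8, 3, 5, 10, 11, 6, 14, 4]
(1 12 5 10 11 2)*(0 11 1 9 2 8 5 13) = (0 11 8 5 10 1 12 13)(2 9) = [11, 12, 9, 3, 4, 10, 6, 7, 5, 2, 1, 8, 13, 0]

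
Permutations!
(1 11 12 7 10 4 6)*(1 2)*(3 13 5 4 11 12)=[0, 12, 1, 13, 6, 4, 2, 10, 8, 9, 11, 3, 7, 5]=(1 12 7 10 11 3 13 5 4 6 2)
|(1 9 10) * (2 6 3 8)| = |(1 9 10)(2 6 3 8)| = 12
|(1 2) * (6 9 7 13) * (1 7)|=6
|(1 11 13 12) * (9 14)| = |(1 11 13 12)(9 14)| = 4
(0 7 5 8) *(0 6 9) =(0 7 5 8 6 9) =[7, 1, 2, 3, 4, 8, 9, 5, 6, 0]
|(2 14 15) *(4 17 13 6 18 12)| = |(2 14 15)(4 17 13 6 18 12)| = 6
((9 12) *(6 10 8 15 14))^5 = ((6 10 8 15 14)(9 12))^5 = (15)(9 12)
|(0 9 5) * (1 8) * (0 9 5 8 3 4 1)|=12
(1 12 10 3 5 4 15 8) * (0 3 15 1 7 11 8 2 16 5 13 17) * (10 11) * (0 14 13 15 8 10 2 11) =[3, 12, 16, 15, 1, 4, 6, 2, 7, 9, 8, 10, 0, 17, 13, 11, 5, 14] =(0 3 15 11 10 8 7 2 16 5 4 1 12)(13 17 14)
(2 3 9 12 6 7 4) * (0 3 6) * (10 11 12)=(0 3 9 10 11 12)(2 6 7 4)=[3, 1, 6, 9, 2, 5, 7, 4, 8, 10, 11, 12, 0]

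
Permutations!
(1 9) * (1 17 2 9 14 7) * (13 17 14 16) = [0, 16, 9, 3, 4, 5, 6, 1, 8, 14, 10, 11, 12, 17, 7, 15, 13, 2] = (1 16 13 17 2 9 14 7)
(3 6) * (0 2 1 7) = (0 2 1 7)(3 6) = [2, 7, 1, 6, 4, 5, 3, 0]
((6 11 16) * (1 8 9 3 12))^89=((1 8 9 3 12)(6 11 16))^89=(1 12 3 9 8)(6 16 11)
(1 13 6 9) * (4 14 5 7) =(1 13 6 9)(4 14 5 7) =[0, 13, 2, 3, 14, 7, 9, 4, 8, 1, 10, 11, 12, 6, 5]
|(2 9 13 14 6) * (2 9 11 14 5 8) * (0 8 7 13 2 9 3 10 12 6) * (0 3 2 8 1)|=42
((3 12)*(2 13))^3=(2 13)(3 12)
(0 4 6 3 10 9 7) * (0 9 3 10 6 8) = (0 4 8)(3 6 10)(7 9) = [4, 1, 2, 6, 8, 5, 10, 9, 0, 7, 3]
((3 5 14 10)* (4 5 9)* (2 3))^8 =(2 3 9 4 5 14 10)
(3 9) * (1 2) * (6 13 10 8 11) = (1 2)(3 9)(6 13 10 8 11) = [0, 2, 1, 9, 4, 5, 13, 7, 11, 3, 8, 6, 12, 10]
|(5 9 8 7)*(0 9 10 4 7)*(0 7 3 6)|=9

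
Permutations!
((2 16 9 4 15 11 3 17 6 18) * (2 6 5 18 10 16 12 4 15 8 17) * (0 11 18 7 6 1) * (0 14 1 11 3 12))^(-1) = (0 2 3)(1 14)(4 12 11 18 15 9 16 10 6 7 5 17 8)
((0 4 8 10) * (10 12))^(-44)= (0 4 8 12 10)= ((0 4 8 12 10))^(-44)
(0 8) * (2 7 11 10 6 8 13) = (0 13 2 7 11 10 6 8) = [13, 1, 7, 3, 4, 5, 8, 11, 0, 9, 6, 10, 12, 2]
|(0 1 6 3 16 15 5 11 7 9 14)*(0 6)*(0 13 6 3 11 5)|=|(0 1 13 6 11 7 9 14 3 16 15)|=11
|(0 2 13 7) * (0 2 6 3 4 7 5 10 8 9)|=|(0 6 3 4 7 2 13 5 10 8 9)|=11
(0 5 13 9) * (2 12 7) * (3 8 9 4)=[5, 1, 12, 8, 3, 13, 6, 2, 9, 0, 10, 11, 7, 4]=(0 5 13 4 3 8 9)(2 12 7)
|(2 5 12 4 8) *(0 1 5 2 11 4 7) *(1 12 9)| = 3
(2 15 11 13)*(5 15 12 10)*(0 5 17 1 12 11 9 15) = (0 5)(1 12 10 17)(2 11 13)(9 15) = [5, 12, 11, 3, 4, 0, 6, 7, 8, 15, 17, 13, 10, 2, 14, 9, 16, 1]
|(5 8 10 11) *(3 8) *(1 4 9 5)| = |(1 4 9 5 3 8 10 11)| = 8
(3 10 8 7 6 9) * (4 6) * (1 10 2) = (1 10 8 7 4 6 9 3 2) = [0, 10, 1, 2, 6, 5, 9, 4, 7, 3, 8]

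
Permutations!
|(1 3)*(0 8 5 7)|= 4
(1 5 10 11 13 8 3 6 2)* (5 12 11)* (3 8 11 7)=(1 12 7 3 6 2)(5 10)(11 13)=[0, 12, 1, 6, 4, 10, 2, 3, 8, 9, 5, 13, 7, 11]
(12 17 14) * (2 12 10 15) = [0, 1, 12, 3, 4, 5, 6, 7, 8, 9, 15, 11, 17, 13, 10, 2, 16, 14] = (2 12 17 14 10 15)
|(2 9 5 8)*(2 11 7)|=6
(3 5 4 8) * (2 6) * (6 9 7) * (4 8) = (2 9 7 6)(3 5 8) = [0, 1, 9, 5, 4, 8, 2, 6, 3, 7]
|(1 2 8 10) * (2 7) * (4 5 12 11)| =20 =|(1 7 2 8 10)(4 5 12 11)|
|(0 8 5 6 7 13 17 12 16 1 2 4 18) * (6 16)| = 40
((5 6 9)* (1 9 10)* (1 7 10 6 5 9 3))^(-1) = (1 3)(7 10)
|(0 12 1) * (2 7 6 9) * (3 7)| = 15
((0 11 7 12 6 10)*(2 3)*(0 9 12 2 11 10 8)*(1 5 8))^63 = ((0 10 9 12 6 1 5 8)(2 3 11 7))^63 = (0 8 5 1 6 12 9 10)(2 7 11 3)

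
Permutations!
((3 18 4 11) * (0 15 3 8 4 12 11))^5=(0 11 3 4 12 15 8 18)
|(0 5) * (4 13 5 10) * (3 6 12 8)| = |(0 10 4 13 5)(3 6 12 8)| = 20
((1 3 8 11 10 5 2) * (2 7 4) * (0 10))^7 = (0 3 4 10 8 2 5 11 1 7)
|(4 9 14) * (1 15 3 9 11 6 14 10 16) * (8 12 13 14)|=42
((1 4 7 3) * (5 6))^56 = (7)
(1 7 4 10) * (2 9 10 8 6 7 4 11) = (1 4 8 6 7 11 2 9 10) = [0, 4, 9, 3, 8, 5, 7, 11, 6, 10, 1, 2]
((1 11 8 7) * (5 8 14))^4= ((1 11 14 5 8 7))^4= (1 8 14)(5 11 7)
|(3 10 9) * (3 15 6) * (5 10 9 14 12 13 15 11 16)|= |(3 9 11 16 5 10 14 12 13 15 6)|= 11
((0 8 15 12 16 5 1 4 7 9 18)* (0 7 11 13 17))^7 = ((0 8 15 12 16 5 1 4 11 13 17)(7 9 18))^7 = (0 4 12 17 1 15 13 5 8 11 16)(7 9 18)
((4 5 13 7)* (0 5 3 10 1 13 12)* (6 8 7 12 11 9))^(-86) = (0 8 1 11 4 12 6 10 5 7 13 9 3)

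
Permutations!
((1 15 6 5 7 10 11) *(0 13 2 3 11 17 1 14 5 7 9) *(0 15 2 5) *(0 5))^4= ((0 13)(1 2 3 11 14 5 9 15 6 7 10 17))^4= (1 14 6)(2 5 7)(3 9 10)(11 15 17)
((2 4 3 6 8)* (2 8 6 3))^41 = ((8)(2 4))^41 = (8)(2 4)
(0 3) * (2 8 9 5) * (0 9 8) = (0 3 9 5 2) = [3, 1, 0, 9, 4, 2, 6, 7, 8, 5]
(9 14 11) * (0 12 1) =(0 12 1)(9 14 11) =[12, 0, 2, 3, 4, 5, 6, 7, 8, 14, 10, 9, 1, 13, 11]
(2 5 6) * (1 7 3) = (1 7 3)(2 5 6) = [0, 7, 5, 1, 4, 6, 2, 3]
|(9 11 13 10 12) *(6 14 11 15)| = 8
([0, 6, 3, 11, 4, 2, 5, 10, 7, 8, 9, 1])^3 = [0, 2, 1, 6, 4, 11, 3, 8, 9, 10, 7, 5]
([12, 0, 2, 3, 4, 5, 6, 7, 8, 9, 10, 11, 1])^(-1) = [1, 12, 2, 3, 4, 5, 6, 7, 8, 9, 10, 11, 0]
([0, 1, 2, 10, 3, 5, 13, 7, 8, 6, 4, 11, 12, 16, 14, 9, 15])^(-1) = (3 4 10)(6 9 15 16 13)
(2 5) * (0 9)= (0 9)(2 5)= [9, 1, 5, 3, 4, 2, 6, 7, 8, 0]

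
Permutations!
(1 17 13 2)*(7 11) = (1 17 13 2)(7 11) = [0, 17, 1, 3, 4, 5, 6, 11, 8, 9, 10, 7, 12, 2, 14, 15, 16, 13]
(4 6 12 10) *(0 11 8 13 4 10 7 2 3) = (0 11 8 13 4 6 12 7 2 3) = [11, 1, 3, 0, 6, 5, 12, 2, 13, 9, 10, 8, 7, 4]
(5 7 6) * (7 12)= (5 12 7 6)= [0, 1, 2, 3, 4, 12, 5, 6, 8, 9, 10, 11, 7]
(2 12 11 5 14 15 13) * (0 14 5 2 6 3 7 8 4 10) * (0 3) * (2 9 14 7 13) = [7, 1, 12, 13, 10, 5, 0, 8, 4, 14, 3, 9, 11, 6, 15, 2] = (0 7 8 4 10 3 13 6)(2 12 11 9 14 15)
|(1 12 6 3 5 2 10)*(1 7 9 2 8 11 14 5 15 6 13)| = |(1 12 13)(2 10 7 9)(3 15 6)(5 8 11 14)| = 12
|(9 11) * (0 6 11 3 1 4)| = 7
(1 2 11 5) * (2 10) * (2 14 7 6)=(1 10 14 7 6 2 11 5)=[0, 10, 11, 3, 4, 1, 2, 6, 8, 9, 14, 5, 12, 13, 7]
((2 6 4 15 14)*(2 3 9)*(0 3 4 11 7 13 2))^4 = ((0 3 9)(2 6 11 7 13)(4 15 14))^4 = (0 3 9)(2 13 7 11 6)(4 15 14)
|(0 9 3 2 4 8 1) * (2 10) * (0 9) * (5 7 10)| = 9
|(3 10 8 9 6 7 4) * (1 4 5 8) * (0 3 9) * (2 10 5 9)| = |(0 3 5 8)(1 4 2 10)(6 7 9)| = 12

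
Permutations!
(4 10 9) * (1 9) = (1 9 4 10) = [0, 9, 2, 3, 10, 5, 6, 7, 8, 4, 1]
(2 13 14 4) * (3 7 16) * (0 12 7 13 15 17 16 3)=(0 12 7 3 13 14 4 2 15 17 16)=[12, 1, 15, 13, 2, 5, 6, 3, 8, 9, 10, 11, 7, 14, 4, 17, 0, 16]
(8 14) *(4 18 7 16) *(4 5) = (4 18 7 16 5)(8 14) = [0, 1, 2, 3, 18, 4, 6, 16, 14, 9, 10, 11, 12, 13, 8, 15, 5, 17, 7]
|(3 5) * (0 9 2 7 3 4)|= 7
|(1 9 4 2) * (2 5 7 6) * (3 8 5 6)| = |(1 9 4 6 2)(3 8 5 7)| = 20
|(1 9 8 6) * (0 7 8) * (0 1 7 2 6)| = |(0 2 6 7 8)(1 9)| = 10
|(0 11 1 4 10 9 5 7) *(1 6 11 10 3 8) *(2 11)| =|(0 10 9 5 7)(1 4 3 8)(2 11 6)| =60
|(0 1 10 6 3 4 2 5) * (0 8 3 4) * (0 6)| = |(0 1 10)(2 5 8 3 6 4)| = 6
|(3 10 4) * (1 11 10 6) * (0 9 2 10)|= 9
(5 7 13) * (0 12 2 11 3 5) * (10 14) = (0 12 2 11 3 5 7 13)(10 14) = [12, 1, 11, 5, 4, 7, 6, 13, 8, 9, 14, 3, 2, 0, 10]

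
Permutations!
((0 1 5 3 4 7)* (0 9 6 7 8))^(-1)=(0 8 4 3 5 1)(6 9 7)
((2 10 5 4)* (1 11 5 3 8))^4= (1 2)(3 5)(4 8)(10 11)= ((1 11 5 4 2 10 3 8))^4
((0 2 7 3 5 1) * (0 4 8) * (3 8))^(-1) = ((0 2 7 8)(1 4 3 5))^(-1) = (0 8 7 2)(1 5 3 4)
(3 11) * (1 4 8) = (1 4 8)(3 11) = [0, 4, 2, 11, 8, 5, 6, 7, 1, 9, 10, 3]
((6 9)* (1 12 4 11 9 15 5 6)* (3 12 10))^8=((1 10 3 12 4 11 9)(5 6 15))^8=(1 10 3 12 4 11 9)(5 15 6)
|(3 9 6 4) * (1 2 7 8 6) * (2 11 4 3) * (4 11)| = 8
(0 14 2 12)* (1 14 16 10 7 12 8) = (0 16 10 7 12)(1 14 2 8) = [16, 14, 8, 3, 4, 5, 6, 12, 1, 9, 7, 11, 0, 13, 2, 15, 10]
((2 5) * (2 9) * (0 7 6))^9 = ((0 7 6)(2 5 9))^9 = (9)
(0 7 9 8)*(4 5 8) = (0 7 9 4 5 8) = [7, 1, 2, 3, 5, 8, 6, 9, 0, 4]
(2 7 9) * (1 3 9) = (1 3 9 2 7) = [0, 3, 7, 9, 4, 5, 6, 1, 8, 2]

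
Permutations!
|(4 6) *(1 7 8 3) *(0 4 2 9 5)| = 12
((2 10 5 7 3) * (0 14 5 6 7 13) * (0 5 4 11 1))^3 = (0 11 14 1 4)(2 7 10 3 6)(5 13) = ((0 14 4 11 1)(2 10 6 7 3)(5 13))^3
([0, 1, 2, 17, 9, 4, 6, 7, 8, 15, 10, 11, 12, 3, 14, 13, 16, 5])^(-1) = (3 13 15 9 4 5 17)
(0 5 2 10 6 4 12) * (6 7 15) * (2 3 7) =(0 5 3 7 15 6 4 12)(2 10) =[5, 1, 10, 7, 12, 3, 4, 15, 8, 9, 2, 11, 0, 13, 14, 6]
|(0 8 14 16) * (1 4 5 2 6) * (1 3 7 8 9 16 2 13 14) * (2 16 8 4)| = |(0 9 8 1 2 6 3 7 4 5 13 14 16)| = 13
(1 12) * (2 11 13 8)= [0, 12, 11, 3, 4, 5, 6, 7, 2, 9, 10, 13, 1, 8]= (1 12)(2 11 13 8)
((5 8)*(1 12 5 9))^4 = (1 9 8 5 12)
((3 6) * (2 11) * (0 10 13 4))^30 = (0 13)(4 10)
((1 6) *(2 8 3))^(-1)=((1 6)(2 8 3))^(-1)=(1 6)(2 3 8)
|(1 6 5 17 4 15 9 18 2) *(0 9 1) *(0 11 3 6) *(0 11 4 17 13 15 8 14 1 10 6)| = |(0 9 18 2 4 8 14 1 11 3)(5 13 15 10 6)| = 10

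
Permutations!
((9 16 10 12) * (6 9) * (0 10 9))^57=((0 10 12 6)(9 16))^57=(0 10 12 6)(9 16)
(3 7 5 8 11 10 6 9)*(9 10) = (3 7 5 8 11 9)(6 10) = [0, 1, 2, 7, 4, 8, 10, 5, 11, 3, 6, 9]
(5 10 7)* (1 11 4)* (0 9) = (0 9)(1 11 4)(5 10 7) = [9, 11, 2, 3, 1, 10, 6, 5, 8, 0, 7, 4]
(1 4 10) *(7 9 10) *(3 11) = [0, 4, 2, 11, 7, 5, 6, 9, 8, 10, 1, 3] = (1 4 7 9 10)(3 11)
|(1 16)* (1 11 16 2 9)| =|(1 2 9)(11 16)| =6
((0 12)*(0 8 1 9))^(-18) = ((0 12 8 1 9))^(-18) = (0 8 9 12 1)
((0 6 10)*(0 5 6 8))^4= ((0 8)(5 6 10))^4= (5 6 10)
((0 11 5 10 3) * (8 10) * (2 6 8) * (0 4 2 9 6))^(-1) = (0 2 4 3 10 8 6 9 5 11)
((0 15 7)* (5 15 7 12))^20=((0 7)(5 15 12))^20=(5 12 15)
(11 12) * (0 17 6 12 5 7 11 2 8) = [17, 1, 8, 3, 4, 7, 12, 11, 0, 9, 10, 5, 2, 13, 14, 15, 16, 6] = (0 17 6 12 2 8)(5 7 11)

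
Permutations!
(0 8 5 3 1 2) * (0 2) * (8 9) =[9, 0, 2, 1, 4, 3, 6, 7, 5, 8] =(0 9 8 5 3 1)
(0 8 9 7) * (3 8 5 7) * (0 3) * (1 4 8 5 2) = (0 2 1 4 8 9)(3 5 7) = [2, 4, 1, 5, 8, 7, 6, 3, 9, 0]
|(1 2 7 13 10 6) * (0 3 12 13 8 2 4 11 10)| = 60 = |(0 3 12 13)(1 4 11 10 6)(2 7 8)|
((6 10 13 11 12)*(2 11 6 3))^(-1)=(2 3 12 11)(6 13 10)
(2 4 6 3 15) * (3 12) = [0, 1, 4, 15, 6, 5, 12, 7, 8, 9, 10, 11, 3, 13, 14, 2] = (2 4 6 12 3 15)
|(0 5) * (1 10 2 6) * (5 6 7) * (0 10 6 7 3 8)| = 14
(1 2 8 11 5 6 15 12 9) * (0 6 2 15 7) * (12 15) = (15)(0 6 7)(1 12 9)(2 8 11 5) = [6, 12, 8, 3, 4, 2, 7, 0, 11, 1, 10, 5, 9, 13, 14, 15]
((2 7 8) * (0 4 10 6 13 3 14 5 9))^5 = ((0 4 10 6 13 3 14 5 9)(2 7 8))^5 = (0 3 4 14 10 5 6 9 13)(2 8 7)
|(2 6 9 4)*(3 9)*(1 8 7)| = |(1 8 7)(2 6 3 9 4)| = 15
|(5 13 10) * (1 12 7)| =|(1 12 7)(5 13 10)| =3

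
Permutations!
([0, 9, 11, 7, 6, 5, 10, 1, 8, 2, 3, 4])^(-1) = (1 7 3 10 6 4 11 2 9)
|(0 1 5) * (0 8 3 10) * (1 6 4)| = 8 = |(0 6 4 1 5 8 3 10)|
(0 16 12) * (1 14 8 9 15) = (0 16 12)(1 14 8 9 15) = [16, 14, 2, 3, 4, 5, 6, 7, 9, 15, 10, 11, 0, 13, 8, 1, 12]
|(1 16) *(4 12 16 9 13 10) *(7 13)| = |(1 9 7 13 10 4 12 16)| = 8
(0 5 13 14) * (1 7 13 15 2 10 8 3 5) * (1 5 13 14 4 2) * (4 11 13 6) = [5, 7, 10, 6, 2, 15, 4, 14, 3, 9, 8, 13, 12, 11, 0, 1] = (0 5 15 1 7 14)(2 10 8 3 6 4)(11 13)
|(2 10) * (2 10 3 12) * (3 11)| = 4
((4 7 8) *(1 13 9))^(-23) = (1 13 9)(4 7 8)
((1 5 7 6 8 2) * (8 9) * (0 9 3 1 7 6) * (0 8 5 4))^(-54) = (0 5 3 4 9 6 1)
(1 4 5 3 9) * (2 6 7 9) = (1 4 5 3 2 6 7 9) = [0, 4, 6, 2, 5, 3, 7, 9, 8, 1]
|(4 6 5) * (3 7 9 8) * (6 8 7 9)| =|(3 9 7 6 5 4 8)| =7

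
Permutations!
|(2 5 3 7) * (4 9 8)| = |(2 5 3 7)(4 9 8)| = 12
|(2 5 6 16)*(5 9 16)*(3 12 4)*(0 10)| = |(0 10)(2 9 16)(3 12 4)(5 6)| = 6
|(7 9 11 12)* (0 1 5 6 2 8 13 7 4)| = 12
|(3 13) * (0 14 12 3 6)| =6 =|(0 14 12 3 13 6)|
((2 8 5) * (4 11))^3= (4 11)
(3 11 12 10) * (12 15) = (3 11 15 12 10) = [0, 1, 2, 11, 4, 5, 6, 7, 8, 9, 3, 15, 10, 13, 14, 12]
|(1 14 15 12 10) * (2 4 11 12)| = 8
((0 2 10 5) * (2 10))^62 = ((0 10 5))^62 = (0 5 10)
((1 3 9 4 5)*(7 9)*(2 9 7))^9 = (1 9)(2 5)(3 4)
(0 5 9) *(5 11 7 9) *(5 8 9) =[11, 1, 2, 3, 4, 8, 6, 5, 9, 0, 10, 7] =(0 11 7 5 8 9)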